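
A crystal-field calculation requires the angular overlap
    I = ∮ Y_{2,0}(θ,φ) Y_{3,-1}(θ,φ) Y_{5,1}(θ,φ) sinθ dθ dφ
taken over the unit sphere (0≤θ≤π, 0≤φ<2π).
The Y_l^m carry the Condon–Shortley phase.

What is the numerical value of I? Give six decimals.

Rules hold: Σm=0, L=10 even, 1≤5≤5.
N = 5·7·11 = 385
Δ = 0!·4!·6!/11! = 1/2310
Racah Σ t=0..0: t=0:+1/144 = 1/144
⇒ 3j(2 3 5; 0 0 0)² = 10/231, sgn -1
Racah Σ t=0..0: t=0:+1/192 = 1/192
⇒ 3j(2 3 5; 0 -1 1)² = 3/77, sgn +1
4πI² = N·(3j₀)²·(3jₘ)² = 50/77
I = -1·√(0.649351/4π) = -0.22731846

-0.227318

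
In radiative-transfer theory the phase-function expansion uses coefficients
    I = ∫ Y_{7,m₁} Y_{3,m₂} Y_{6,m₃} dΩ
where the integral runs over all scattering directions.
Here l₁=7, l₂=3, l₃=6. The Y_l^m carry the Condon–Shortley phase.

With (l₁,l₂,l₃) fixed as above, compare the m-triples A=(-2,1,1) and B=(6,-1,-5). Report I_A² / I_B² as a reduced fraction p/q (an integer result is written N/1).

Shared (l₁,l₂,l₃)=(7,3,6): N and (l;000)² cancel in I_A²/I_B².
A: Δ = 4!·10!·2!/17! = 1/2042040; Racah Σ t=2..4: t=2:+1/241920 t=3:−1/103680 t=4:+1/691200 = -59/14515200; ⇒ 3j(7 3 6; -2 1 1)² = 3481/340340, sgn +1
B: Δ = 4!·10!·2!/17! = 1/2042040; Racah Σ t=0..1: t=0:+1/17418240 t=1:−1/21772800 = 1/87091200; ⇒ 3j(7 3 6; 6 -1 -5)² = 11/14280, sgn -1
I_A²/I_B² = (3481/340340)/(11/14280) = 20886/1573

20886/1573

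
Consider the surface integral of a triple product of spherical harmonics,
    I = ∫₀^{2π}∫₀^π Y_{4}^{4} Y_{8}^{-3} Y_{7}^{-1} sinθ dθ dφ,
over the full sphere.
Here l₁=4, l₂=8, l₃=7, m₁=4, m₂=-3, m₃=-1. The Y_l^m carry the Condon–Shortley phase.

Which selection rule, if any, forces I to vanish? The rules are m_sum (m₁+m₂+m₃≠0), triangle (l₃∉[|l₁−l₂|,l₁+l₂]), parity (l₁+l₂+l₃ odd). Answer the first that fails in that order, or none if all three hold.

azimuthal sum: 4 − 3 − 1 = 0  ✓
4 ≤ 7 ≤ 12 (triangle on l)  ✓
L = 4 + 8 + 7 = 19 (odd)  ✗

parity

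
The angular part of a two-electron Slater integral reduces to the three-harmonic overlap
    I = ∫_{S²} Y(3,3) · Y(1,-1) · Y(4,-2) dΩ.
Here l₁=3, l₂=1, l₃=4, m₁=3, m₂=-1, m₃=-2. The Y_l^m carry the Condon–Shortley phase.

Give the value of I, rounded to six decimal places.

0.061558

Rules hold: Σm=0, L=8 even, 2≤4≤4.
N = 7·3·9 = 189
Δ = 0!·6!·2!/9! = 1/252
Racah Σ t=0..0: t=0:+1/36 = 1/36
⇒ 3j(3 1 4; 0 0 0)² = 4/63, sgn +1
Racah Σ t=0..0: t=0:+1/1440 = 1/1440
⇒ 3j(3 1 4; 3 -1 -2)² = 1/252, sgn +1
4πI² = N·(3j₀)²·(3jₘ)² = 1/21
I = +1·√(0.047619/4π) = 0.06155813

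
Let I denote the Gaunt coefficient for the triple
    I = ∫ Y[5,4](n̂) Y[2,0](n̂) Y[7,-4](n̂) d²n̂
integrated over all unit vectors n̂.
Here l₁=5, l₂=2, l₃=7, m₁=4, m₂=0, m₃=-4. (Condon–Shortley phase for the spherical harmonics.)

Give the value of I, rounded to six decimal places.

Rules hold: Σm=0, L=14 even, 3≤7≤7.
N = 11·5·15 = 825
Δ = 0!·10!·4!/15! = 1/15015
Racah Σ t=0..0: t=0:+1/57600 = 1/57600
⇒ 3j(5 2 7; 0 0 0)² = 21/715, sgn -1
Racah Σ t=0..0: t=0:+1/1451520 = 1/1451520
⇒ 3j(5 2 7; 4 0 -4)² = 1/91, sgn -1
4πI² = N·(3j₀)²·(3jₘ)² = 45/169
I = +1·√(0.266272/4π) = 0.14556534

0.145565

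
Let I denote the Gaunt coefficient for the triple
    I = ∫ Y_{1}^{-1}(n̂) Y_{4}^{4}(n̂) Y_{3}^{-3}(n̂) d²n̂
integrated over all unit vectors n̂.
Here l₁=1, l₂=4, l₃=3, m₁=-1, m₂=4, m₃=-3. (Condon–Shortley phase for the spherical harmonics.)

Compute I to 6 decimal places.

m-sum 0 ✓  L=8 even ✓  3≤3≤5 ✓
Π(2lᵢ+1) = 3×9×7 = 189
triangle coeff Δ(1,4,3) = 1/252
Σ_t [1,1]: t=1:−1/36 = -1/36
(3j)²=4/63 [(1 4 3; 0 0 0)], sign=+1
Σ_t [2,2]: t=2:+1/1440 = 1/1440
(3j)²=1/9 [(1 4 3; -1 4 -3)], sign=+1
⇒ 4πI² = 4/3
I = (+1)√(4/3/(4π)) = 0.32573501

0.325735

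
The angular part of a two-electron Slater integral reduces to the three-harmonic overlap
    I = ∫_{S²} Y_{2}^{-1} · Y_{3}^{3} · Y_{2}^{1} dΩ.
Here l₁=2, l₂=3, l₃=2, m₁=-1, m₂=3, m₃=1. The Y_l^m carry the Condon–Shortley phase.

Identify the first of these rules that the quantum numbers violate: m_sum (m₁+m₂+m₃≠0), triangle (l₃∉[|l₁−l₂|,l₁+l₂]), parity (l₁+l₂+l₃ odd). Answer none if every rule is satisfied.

azimuthal sum: -1 + 3 + 1 = 3  ✗
1 ≤ 2 ≤ 5 (triangle on l)
L = 2 + 3 + 2 = 7 (odd)

m_sum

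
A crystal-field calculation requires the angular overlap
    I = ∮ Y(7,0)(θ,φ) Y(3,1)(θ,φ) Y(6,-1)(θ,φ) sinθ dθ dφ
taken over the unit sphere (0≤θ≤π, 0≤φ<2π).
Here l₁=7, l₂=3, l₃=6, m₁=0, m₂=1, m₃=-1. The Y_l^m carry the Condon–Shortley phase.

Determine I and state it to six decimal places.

0.006417

Checks pass: Σm=0; 16 even; l₃=6∈[4,10].
(2·7+1)(2·3+1)(2·6+1) = 1365
Δ: 4! 10! 2! / 17! → 1/2042040
sum: t=1:−1/207360 t=2:+1/57600 t=3:−1/207360 = 1/129600
3j²(7 3 6; 0 0 0) = Δ·Π!·Σ² = 168/12155  (sign +1)
sum: t=2:+1/115200 t=3:−1/103680 t=4:+1/1451520 = -1/3628800
3j²(7 3 6; 0 1 -1) = Δ·Π!·Σ² = 1/36465  (sign +1)
combine: 4πI² = 1365·168/12155·1/36465 = 1176/2272985
take √, sign +1: I = 0.00641653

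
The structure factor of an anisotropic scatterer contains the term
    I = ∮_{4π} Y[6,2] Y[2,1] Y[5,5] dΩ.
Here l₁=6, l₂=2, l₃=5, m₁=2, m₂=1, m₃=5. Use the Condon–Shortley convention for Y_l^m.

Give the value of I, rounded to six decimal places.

Σmᵢ = 8 ≠ 0, so the φ-integral vanishes; I = 0

0.000000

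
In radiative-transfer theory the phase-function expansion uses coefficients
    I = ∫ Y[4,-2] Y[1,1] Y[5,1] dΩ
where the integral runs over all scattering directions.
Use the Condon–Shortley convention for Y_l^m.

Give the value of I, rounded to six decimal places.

-0.120286

m-sum 0 ✓  L=10 even ✓  3≤5≤5 ✓
Π(2lᵢ+1) = 9×3×11 = 297
triangle coeff Δ(4,1,5) = 1/495
Σ_t [0,0]: t=0:+1/576 = 1/576
(3j)²=5/99 [(4 1 5; 0 0 0)], sign=-1
Σ_t [0,0]: t=0:+1/2880 = 1/2880
(3j)²=2/165 [(4 1 5; -2 1 1)], sign=+1
⇒ 4πI² = 2/11
I = (-1)√(2/11/(4π)) = -0.12028562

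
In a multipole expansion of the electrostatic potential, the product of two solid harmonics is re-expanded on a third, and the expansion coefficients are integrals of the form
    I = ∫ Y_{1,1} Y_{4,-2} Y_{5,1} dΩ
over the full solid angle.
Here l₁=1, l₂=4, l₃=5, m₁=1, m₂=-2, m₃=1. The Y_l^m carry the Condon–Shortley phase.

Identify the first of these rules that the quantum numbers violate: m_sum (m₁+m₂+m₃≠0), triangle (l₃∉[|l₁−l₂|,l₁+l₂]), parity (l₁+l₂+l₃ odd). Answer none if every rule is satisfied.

azimuthal sum: 1 − 2 + 1 = 0  ✓
3 ≤ 5 ≤ 5 (triangle on l)  ✓
L = 1 + 4 + 5 = 10 (even)  ✓

none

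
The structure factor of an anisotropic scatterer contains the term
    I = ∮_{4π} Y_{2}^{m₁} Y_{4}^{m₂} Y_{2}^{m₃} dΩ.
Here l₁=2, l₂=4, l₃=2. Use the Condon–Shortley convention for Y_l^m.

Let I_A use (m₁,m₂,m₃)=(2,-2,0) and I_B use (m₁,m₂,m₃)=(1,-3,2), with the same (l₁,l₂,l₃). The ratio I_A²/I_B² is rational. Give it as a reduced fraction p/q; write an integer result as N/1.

Same 2,4,2: normalisation and zero-m 3j drop out of the ratio.
A: Δ: 4! 0! 4! / 9! → 1/630; sum: t=0:+1/96 = 1/96; 3j²(2 4 2; 2 -2 0) = Δ·Π!·Σ² = 1/42  (sign +1)
B: Δ: 4! 0! 4! / 9! → 1/630; sum: t=1:−1/144 = -1/144; 3j²(2 4 2; 1 -3 2) = Δ·Π!·Σ² = 1/18  (sign -1)
I_A²/I_B² = (1/42)/(1/18) = 3/7

3/7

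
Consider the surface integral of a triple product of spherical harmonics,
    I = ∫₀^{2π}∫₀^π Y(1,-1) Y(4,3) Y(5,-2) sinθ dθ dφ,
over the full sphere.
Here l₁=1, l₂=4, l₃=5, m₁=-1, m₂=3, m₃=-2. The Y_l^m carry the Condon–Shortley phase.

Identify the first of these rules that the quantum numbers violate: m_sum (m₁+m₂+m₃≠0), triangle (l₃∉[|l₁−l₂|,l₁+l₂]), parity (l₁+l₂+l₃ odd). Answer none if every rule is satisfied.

Σmᵢ = 0  ✓
l₃∈[|l₁−l₂|,l₁+l₂]=[3,5], have l₃=5  ✓
Σlᵢ = 10 ⇒ even  ✓

none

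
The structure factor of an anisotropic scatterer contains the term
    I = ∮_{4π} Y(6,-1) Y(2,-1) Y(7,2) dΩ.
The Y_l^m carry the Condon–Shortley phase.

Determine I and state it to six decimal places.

L=15 odd ⇒ parity kills the (l;000) factor ⇒ I = 0

0.000000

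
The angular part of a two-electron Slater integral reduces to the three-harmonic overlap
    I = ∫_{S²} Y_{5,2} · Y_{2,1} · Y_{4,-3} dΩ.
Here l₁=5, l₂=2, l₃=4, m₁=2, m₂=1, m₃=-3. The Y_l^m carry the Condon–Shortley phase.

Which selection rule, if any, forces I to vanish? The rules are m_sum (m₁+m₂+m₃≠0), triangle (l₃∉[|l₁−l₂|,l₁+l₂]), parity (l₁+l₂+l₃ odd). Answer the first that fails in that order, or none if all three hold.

parity

Σmᵢ = 0  ✓
l₃∈[|l₁−l₂|,l₁+l₂]=[3,7], have l₃=4  ✓
Σlᵢ = 11 ⇒ odd  ✗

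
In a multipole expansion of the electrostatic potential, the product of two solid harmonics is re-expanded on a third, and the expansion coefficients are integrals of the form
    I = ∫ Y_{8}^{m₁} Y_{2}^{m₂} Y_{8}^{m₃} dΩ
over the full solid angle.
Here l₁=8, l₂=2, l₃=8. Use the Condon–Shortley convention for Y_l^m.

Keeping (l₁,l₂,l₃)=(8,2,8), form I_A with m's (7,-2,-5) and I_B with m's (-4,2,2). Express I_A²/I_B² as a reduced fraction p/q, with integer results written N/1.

7/22

Same 8,2,8: normalisation and zero-m 3j drop out of the ratio.
A: Δ: 2! 14! 2! / 19! → 1/348840; sum: t=0:+1/24908083200 = 1/24908083200; 3j²(8 2 8; 7 -2 -5) = Δ·Π!·Σ² = 7/1292  (sign -1)
B: Δ: 2! 14! 2! / 19! → 1/348840; sum: t=2:+1/348364800 = 1/348364800; 3j²(8 2 8; -4 2 2) = Δ·Π!·Σ² = 11/646  (sign +1)
I_A²/I_B² = (7/1292)/(11/646) = 7/22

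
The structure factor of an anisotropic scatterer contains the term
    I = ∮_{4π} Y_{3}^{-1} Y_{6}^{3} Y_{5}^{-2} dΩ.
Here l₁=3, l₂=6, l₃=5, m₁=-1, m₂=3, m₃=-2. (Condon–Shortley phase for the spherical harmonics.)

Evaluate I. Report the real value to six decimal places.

Checks pass: Σm=0; 14 even; l₃=5∈[3,9].
(2·3+1)(2·6+1)(2·5+1) = 1001
Δ: 4! 2! 8! / 15! → 1/675675
sum: t=1:−1/8640 t=2:+1/2304 t=3:−1/8640 = 7/34560
3j²(3 6 5; 0 0 0) = Δ·Π!·Σ² = 7/429  (sign -1)
sum: t=2:+1/40320 t=3:−1/8640 t=4:+1/34560 = -1/16128
3j²(3 6 5; -1 3 -2) = Δ·Π!·Σ² = 18/1001  (sign +1)
combine: 4πI² = 1001·7/429·18/1001 = 42/143
take √, sign -1: I = -0.15288036

-0.152880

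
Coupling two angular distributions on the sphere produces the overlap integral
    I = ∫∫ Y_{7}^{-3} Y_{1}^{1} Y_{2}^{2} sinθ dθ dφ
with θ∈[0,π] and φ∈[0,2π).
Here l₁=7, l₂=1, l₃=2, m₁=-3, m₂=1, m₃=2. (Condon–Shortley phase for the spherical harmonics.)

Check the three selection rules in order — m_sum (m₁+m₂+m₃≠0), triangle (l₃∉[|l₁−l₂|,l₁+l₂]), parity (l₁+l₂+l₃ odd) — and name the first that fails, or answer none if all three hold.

azimuthal sum: -3 + 1 + 2 = 0  ✓
6 ≤ 2 ≤ 8 (triangle on l)  ✗
L = 7 + 1 + 2 = 10 (even)

triangle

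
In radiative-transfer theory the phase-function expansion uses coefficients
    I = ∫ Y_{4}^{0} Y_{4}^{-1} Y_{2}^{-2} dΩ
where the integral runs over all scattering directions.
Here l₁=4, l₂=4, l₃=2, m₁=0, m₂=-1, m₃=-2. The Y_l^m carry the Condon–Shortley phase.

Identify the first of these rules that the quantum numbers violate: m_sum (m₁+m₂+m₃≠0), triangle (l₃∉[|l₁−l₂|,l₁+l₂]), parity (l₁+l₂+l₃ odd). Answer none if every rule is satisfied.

m_sum

Σmᵢ = -3  ✗
l₃∈[|l₁−l₂|,l₁+l₂]=[0,8], have l₃=2
Σlᵢ = 10 ⇒ even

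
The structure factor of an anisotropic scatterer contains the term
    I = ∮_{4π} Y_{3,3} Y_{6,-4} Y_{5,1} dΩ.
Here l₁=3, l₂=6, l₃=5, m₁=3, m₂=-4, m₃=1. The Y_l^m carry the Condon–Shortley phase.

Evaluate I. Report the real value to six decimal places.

Rules hold: Σm=0, L=14 even, 3≤5≤9.
N = 7·13·11 = 1001
Δ = 4!·2!·8!/15! = 1/675675
Racah Σ t=1..3: t=1:−1/8640 t=2:+1/2304 t=3:−1/8640 = 7/34560
⇒ 3j(3 6 5; 0 0 0)² = 7/429, sgn -1
Racah Σ t=0..0: t=0:+1/69120 = 1/69120
⇒ 3j(3 6 5; 3 -4 1)² = 4/143, sgn +1
4πI² = N·(3j₀)²·(3jₘ)² = 196/429
I = -1·√(0.456876/4π) = -0.19067531

-0.190675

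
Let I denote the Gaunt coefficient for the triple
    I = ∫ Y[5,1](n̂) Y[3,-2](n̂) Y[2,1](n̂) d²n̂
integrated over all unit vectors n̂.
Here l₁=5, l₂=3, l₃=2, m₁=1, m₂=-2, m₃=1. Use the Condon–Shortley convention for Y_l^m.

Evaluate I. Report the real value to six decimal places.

m-sum 0 ✓  L=10 even ✓  2≤2≤8 ✓
Π(2lᵢ+1) = 11×7×5 = 385
triangle coeff Δ(5,3,2) = 1/2310
Σ_t [3,3]: t=3:−1/144 = -1/144
(3j)²=10/231 [(5 3 2; 0 0 0)], sign=-1
Σ_t [1,1]: t=1:−1/720 = -1/720
(3j)²=4/385 [(5 3 2; 1 -2 1)], sign=+1
⇒ 4πI² = 40/231
I = (-1)√(40/231/(4π)) = -0.11738675

-0.117387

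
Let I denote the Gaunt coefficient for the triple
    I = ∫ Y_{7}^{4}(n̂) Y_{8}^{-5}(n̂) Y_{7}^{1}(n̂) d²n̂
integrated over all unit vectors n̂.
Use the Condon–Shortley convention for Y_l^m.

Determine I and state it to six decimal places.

0.119600

m-sum 0 ✓  L=22 even ✓  1≤7≤15 ✓
Π(2lᵢ+1) = 15×17×15 = 3825
triangle coeff Δ(7,8,7) = 1/22086194130
Σ_t [1,7]: t=1:−1/18289152000 t=2:+1/248832000 t=3:−1/24883200 t=4:+1/11943936 t=5:−1/24883200 t=6:+1/248832000 t=7:−1/18289152000 = 11/975421440
(3j)²=1750/289731 [(7 8 7; 0 0 0)], sign=-1
Σ_t [0,3]: t=0:+1/1045094400 t=1:−1/348364800 t=2:+1/870912000 t=3:−1/20901888000 = -17/20901888000
(3j)²=17/2185 [(7 8 7; 4 -5 1)], sign=-1
⇒ 4πI² = 446250/2482597
I = (+1)√(446250/2482597/(4π)) = 0.11959997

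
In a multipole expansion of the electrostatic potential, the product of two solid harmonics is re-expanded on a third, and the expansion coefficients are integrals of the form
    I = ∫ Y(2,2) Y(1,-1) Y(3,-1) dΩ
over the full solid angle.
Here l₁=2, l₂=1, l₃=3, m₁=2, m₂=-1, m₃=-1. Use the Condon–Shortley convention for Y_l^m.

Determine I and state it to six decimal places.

Checks pass: Σm=0; 6 even; l₃=3∈[1,3].
(2·2+1)(2·1+1)(2·3+1) = 105
Δ: 0! 4! 2! / 7! → 1/105
sum: t=0:+1/4 = 1/4
3j²(2 1 3; 0 0 0) = Δ·Π!·Σ² = 3/35  (sign -1)
sum: t=0:+1/48 = 1/48
3j²(2 1 3; 2 -1 -1) = Δ·Π!·Σ² = 1/105  (sign +1)
combine: 4πI² = 105·3/35·1/105 = 3/35
take √, sign -1: I = -0.08258890

-0.082589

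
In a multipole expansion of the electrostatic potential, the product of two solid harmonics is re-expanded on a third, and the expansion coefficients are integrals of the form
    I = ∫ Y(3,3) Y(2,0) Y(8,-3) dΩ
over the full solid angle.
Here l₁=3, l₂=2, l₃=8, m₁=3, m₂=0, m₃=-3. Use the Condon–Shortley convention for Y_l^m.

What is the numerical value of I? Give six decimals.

l₃=8 ∉ [1,5] — triangle fails ⇒ I = 0

0.000000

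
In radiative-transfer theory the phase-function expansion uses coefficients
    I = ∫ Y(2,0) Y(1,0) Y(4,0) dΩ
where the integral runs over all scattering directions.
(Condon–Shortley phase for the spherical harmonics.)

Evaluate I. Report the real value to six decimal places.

|2−1|≤4≤2+1 violated ⇒ I = 0

0.000000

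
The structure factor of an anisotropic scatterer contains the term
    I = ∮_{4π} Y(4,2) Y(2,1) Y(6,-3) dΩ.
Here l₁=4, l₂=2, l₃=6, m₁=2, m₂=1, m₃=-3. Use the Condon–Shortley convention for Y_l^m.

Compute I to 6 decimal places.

Checks pass: Σm=0; 12 even; l₃=6∈[2,6].
(2·4+1)(2·2+1)(2·6+1) = 585
Δ: 0! 8! 4! / 13! → 1/6435
sum: t=0:+1/2304 = 1/2304
3j²(4 2 6; 0 0 0) = Δ·Π!·Σ² = 5/143  (sign +1)
sum: t=0:+1/8640 = 1/8640
3j²(4 2 6; 2 1 -3) = Δ·Π!·Σ² = 28/715  (sign -1)
combine: 4πI² = 585·5/143·28/715 = 1260/1573
take √, sign -1: I = -0.25247360

-0.252474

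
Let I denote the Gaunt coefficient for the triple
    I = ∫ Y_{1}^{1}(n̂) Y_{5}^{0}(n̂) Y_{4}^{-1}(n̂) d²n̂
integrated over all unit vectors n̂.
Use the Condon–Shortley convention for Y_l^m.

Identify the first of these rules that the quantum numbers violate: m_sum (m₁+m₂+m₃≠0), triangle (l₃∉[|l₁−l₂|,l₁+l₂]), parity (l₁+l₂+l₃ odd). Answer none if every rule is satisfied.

Σmᵢ = 0  ✓
l₃∈[|l₁−l₂|,l₁+l₂]=[4,6], have l₃=4  ✓
Σlᵢ = 10 ⇒ even  ✓

none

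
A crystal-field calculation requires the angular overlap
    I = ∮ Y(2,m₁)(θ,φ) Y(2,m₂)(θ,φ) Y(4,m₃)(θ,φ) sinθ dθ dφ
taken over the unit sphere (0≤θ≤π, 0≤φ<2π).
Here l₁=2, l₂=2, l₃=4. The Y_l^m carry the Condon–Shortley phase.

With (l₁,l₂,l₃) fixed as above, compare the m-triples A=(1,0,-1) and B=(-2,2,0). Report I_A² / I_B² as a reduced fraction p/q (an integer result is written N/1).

30/1

l's match ⇒ only the (l;m) 3-j factors differ between A and B.
A: triangle coeff Δ(2,2,4) = 1/630; Σ_t [0,0]: t=0:+1/24 = 1/24; (3j)²=1/21 [(2 2 4; 1 0 -1)], sign=-1
B: triangle coeff Δ(2,2,4) = 1/630; Σ_t [0,0]: t=0:+1/576 = 1/576; (3j)²=1/630 [(2 2 4; -2 2 0)], sign=+1
I_A²/I_B² = (1/21)/(1/630) = 30/1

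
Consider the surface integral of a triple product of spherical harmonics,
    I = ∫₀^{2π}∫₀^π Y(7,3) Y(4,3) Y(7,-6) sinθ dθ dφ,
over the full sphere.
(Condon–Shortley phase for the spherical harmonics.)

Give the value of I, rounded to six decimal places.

-0.148484

Rules hold: Σm=0, L=18 even, 3≤7≤11.
N = 15·9·15 = 2025
Δ = 4!·10!·4!/19! = 1/58198140
Racah Σ t=0..4: t=0:+1/17418240 t=1:−1/622080 t=2:+1/230400 t=3:−1/622080 t=4:+1/17418240 = 1/806400
⇒ 3j(7 4 7; 0 0 0)² = 2268/230945, sgn -1
Racah Σ t=3..4: t=3:−1/52254720 t=4:+1/522547200 = -1/58060800
⇒ 3j(7 4 7; 3 3 -6)² = 9/646, sgn +1
4πI² = N·(3j₀)²·(3jₘ)² = 4133430/14919047
I = -1·√(0.277057/4π) = -0.14848406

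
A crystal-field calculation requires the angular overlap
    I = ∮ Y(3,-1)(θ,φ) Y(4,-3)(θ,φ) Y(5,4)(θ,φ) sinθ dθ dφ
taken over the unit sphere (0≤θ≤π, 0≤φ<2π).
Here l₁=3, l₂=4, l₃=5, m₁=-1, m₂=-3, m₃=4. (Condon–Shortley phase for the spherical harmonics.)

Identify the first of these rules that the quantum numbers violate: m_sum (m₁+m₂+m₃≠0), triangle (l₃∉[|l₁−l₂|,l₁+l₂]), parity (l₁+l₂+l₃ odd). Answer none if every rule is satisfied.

none

azimuthal sum: -1 − 3 + 4 = 0  ✓
1 ≤ 5 ≤ 7 (triangle on l)  ✓
L = 3 + 4 + 5 = 12 (even)  ✓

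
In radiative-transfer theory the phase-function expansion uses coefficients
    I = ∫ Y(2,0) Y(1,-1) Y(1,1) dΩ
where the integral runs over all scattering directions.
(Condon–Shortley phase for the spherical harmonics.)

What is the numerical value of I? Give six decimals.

m-sum 0 ✓  L=4 even ✓  1≤1≤3 ✓
Π(2lᵢ+1) = 5×3×3 = 45
triangle coeff Δ(2,1,1) = 1/30
Σ_t [1,1]: t=1:−1/1 = -1/1
(3j)²=2/15 [(2 1 1; 0 0 0)], sign=+1
Σ_t [0,0]: t=0:+1/4 = 1/4
(3j)²=1/30 [(2 1 1; 0 -1 1)], sign=+1
⇒ 4πI² = 1/5
I = (+1)√(1/5/(4π)) = 0.12615663

0.126157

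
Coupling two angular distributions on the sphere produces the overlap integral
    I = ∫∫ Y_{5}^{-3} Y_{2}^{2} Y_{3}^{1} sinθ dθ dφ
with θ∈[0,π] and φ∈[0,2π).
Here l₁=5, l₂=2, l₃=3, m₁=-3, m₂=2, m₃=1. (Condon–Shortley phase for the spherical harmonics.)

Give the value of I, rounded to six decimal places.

-0.200476

Rules hold: Σm=0, L=10 even, 3≤3≤7.
N = 11·5·7 = 385
Δ = 4!·6!·0!/11! = 1/2310
Racah Σ t=2..2: t=2:+1/144 = 1/144
⇒ 3j(5 2 3; 0 0 0)² = 10/231, sgn -1
Racah Σ t=4..4: t=4:+1/1152 = 1/1152
⇒ 3j(5 2 3; -3 2 1)² = 1/33, sgn +1
4πI² = N·(3j₀)²·(3jₘ)² = 50/99
I = -1·√(0.505051/4π) = -0.20047604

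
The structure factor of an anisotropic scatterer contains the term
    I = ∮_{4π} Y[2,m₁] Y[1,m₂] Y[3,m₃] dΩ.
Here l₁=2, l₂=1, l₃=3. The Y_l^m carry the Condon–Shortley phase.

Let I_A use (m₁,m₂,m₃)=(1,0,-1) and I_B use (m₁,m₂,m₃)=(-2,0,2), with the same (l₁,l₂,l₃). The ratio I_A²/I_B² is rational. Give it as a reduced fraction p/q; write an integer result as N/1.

8/5

l's match ⇒ only the (l;m) 3-j factors differ between A and B.
A: triangle coeff Δ(2,1,3) = 1/105; Σ_t [0,0]: t=0:+1/6 = 1/6; (3j)²=8/105 [(2 1 3; 1 0 -1)], sign=+1
B: triangle coeff Δ(2,1,3) = 1/105; Σ_t [0,0]: t=0:+1/24 = 1/24; (3j)²=1/21 [(2 1 3; -2 0 2)], sign=-1
I_A²/I_B² = (8/105)/(1/21) = 8/5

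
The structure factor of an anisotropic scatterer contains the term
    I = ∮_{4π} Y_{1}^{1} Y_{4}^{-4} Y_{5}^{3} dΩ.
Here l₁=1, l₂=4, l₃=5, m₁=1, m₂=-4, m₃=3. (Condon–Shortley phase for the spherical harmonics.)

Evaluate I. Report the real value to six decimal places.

Checks pass: Σm=0; 10 even; l₃=5∈[3,5].
(2·1+1)(2·4+1)(2·5+1) = 297
Δ: 0! 2! 8! / 11! → 1/495
sum: t=0:+1/576 = 1/576
3j²(1 4 5; 0 0 0) = Δ·Π!·Σ² = 5/99  (sign -1)
sum: t=0:+1/80640 = 1/80640
3j²(1 4 5; 1 -4 3) = Δ·Π!·Σ² = 1/495  (sign +1)
combine: 4πI² = 297·5/99·1/495 = 1/33
take √, sign -1: I = -0.04910640

-0.049106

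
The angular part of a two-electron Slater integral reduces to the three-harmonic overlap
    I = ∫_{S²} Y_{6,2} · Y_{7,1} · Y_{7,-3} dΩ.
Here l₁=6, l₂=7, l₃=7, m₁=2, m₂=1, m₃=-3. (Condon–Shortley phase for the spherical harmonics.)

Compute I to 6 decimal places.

Checks pass: Σm=0; 20 even; l₃=7∈[1,13].
(2·6+1)(2·7+1)(2·7+1) = 2925
Δ: 6! 6! 8! / 21! → 1/2444321880
sum: t=0:+1/2612736000 t=1:−1/20736000 t=2:+1/1658880 t=3:−1/746496 t=4:+1/1658880 t=5:−1/20736000 t=6:+1/2612736000 = -1/4354560
3j²(6 7 7; 0 0 0) = Δ·Π!·Σ² = 1000/138567  (sign +1)
sum: t=0:+1/1393459200 t=1:−1/21772800 t=2:+1/3317760 t=3:−1/3110400 t=4:+1/19906560 = -1/66355200
3j²(6 7 7; 2 1 -3) = Δ·Π!·Σ² = 21/92378  (sign -1)
combine: 4πI² = 2925·1000/138567·21/92378 = 787500/164109517
take √, sign -1: I = -0.01954130

-0.019541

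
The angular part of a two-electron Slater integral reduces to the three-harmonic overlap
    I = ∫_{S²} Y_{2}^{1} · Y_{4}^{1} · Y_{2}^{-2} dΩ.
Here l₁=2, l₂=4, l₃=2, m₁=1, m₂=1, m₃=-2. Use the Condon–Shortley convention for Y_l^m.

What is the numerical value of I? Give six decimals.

m-sum 0 ✓  L=8 even ✓  2≤2≤6 ✓
Π(2lᵢ+1) = 5×9×5 = 225
triangle coeff Δ(2,4,2) = 1/630
Σ_t [2,2]: t=2:+1/16 = 1/16
(3j)²=2/35 [(2 4 2; 0 0 0)], sign=+1
Σ_t [1,1]: t=1:−1/144 = -1/144
(3j)²=1/126 [(2 4 2; 1 1 -2)], sign=-1
⇒ 4πI² = 5/49
I = (-1)√(5/49/(4π)) = -0.09011188

-0.090112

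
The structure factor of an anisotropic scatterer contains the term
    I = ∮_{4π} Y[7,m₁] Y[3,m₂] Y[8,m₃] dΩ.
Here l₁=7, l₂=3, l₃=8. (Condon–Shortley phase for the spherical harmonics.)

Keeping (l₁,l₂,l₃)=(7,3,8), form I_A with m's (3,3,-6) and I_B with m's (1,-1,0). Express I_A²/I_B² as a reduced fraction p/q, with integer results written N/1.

715/3

Shared (l₁,l₂,l₃)=(7,3,8): N and (l;000)² cancel in I_A²/I_B².
A: Δ = 2!·12!·4!/19! = 1/5290740; Racah Σ t=2..2: t=2:+1/348364800 = 1/348364800; ⇒ 3j(7 3 8; 3 3 -6)² = 11/646, sgn +1
B: Δ = 2!·12!·4!/19! = 1/5290740; Racah Σ t=0..2: t=0:+1/4147200 t=1:−1/3628800 t=2:+1/46448640 = -1/77414400; ⇒ 3j(7 3 8; 1 -1 0)² = 3/41990, sgn -1
I_A²/I_B² = (11/646)/(3/41990) = 715/3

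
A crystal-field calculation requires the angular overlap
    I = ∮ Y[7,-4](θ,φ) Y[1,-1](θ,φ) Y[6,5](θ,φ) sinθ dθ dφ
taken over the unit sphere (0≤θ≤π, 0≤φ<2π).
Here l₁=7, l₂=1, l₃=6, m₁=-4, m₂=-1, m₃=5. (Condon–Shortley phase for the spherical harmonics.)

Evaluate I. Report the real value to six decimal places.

0.060604

Checks pass: Σm=0; 14 even; l₃=6∈[6,8].
(2·7+1)(2·1+1)(2·6+1) = 585
Δ: 2! 12! 0! / 15! → 1/1365
sum: t=1:−1/518400 = -1/518400
3j²(7 1 6; 0 0 0) = Δ·Π!·Σ² = 7/195  (sign -1)
sum: t=0:+1/79833600 = 1/79833600
3j²(7 1 6; -4 -1 5) = Δ·Π!·Σ² = 1/455  (sign -1)
combine: 4πI² = 585·7/195·1/455 = 3/65
take √, sign +1: I = 0.06060368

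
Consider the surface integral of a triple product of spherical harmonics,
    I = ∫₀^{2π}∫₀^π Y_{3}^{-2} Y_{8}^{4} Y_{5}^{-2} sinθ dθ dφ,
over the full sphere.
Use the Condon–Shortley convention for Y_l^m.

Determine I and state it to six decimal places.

0.236305

m-sum 0 ✓  L=16 even ✓  5≤5≤11 ✓
Π(2lᵢ+1) = 7×17×11 = 1309
triangle coeff Δ(3,8,5) = 1/136136
Σ_t [3,3]: t=3:−1/518400 = -1/518400
(3j)²=56/2431 [(3 8 5; 0 0 0)], sign=+1
Σ_t [5,5]: t=5:−1/3628800 = -1/3628800
(3j)²=36/1547 [(3 8 5; -2 4 -2)], sign=+1
⇒ 4πI² = 2016/2873
I = (+1)√(2016/2873/(4π)) = 0.23630479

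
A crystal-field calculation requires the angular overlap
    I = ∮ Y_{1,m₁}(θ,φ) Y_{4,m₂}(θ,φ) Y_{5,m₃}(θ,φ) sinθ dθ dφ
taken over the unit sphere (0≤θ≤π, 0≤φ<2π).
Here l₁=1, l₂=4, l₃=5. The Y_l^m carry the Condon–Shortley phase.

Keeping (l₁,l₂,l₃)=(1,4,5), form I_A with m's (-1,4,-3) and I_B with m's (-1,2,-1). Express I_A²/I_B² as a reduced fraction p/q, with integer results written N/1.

l's match ⇒ only the (l;m) 3-j factors differ between A and B.
A: triangle coeff Δ(1,4,5) = 1/495; Σ_t [0,0]: t=0:+1/80640 = 1/80640; (3j)²=1/495 [(1 4 5; -1 4 -3)], sign=+1
B: triangle coeff Δ(1,4,5) = 1/495; Σ_t [0,0]: t=0:+1/2880 = 1/2880; (3j)²=2/165 [(1 4 5; -1 2 -1)], sign=+1
I_A²/I_B² = (1/495)/(2/165) = 1/6

1/6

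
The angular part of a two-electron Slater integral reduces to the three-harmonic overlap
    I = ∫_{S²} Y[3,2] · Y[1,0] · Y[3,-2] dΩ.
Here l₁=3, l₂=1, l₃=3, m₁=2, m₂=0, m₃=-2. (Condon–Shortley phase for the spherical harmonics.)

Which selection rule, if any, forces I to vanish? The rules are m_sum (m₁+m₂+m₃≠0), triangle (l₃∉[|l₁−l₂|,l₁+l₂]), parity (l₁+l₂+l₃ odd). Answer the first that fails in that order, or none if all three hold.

Σmᵢ = 0  ✓
l₃∈[|l₁−l₂|,l₁+l₂]=[2,4], have l₃=3  ✓
Σlᵢ = 7 ⇒ odd  ✗

parity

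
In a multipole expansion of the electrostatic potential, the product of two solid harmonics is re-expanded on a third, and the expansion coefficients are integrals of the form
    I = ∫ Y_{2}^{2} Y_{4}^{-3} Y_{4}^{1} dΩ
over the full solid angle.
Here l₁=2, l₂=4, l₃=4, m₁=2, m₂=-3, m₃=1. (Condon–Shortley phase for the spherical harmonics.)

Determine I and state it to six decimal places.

Checks pass: Σm=0; 10 even; l₃=4∈[2,6].
(2·2+1)(2·4+1)(2·4+1) = 405
Δ: 2! 2! 6! / 11! → 1/13860
sum: t=0:+1/192 t=1:−1/36 t=2:+1/192 = -5/288
3j²(2 4 4; 0 0 0) = Δ·Π!·Σ² = 20/693  (sign -1)
sum: t=0:+1/480 = 1/480
3j²(2 4 4; 2 -3 1) = Δ·Π!·Σ² = 3/110  (sign -1)
combine: 4πI² = 405·20/693·3/110 = 270/847
take √, sign +1: I = 0.15927046

0.159270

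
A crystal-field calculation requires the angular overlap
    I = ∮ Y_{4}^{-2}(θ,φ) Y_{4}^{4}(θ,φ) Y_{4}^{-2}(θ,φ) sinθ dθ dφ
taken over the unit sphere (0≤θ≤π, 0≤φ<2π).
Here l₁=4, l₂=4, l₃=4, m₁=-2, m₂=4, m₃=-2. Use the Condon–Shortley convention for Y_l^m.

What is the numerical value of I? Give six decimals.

0.190983

Rules hold: Σm=0, L=12 even, 0≤4≤8.
N = 9·9·9 = 729
Δ = 4!·4!·4!/13! = 1/450450
Racah Σ t=0..4: t=0:+1/13824 t=1:−1/216 t=2:+1/64 t=3:−1/216 t=4:+1/13824 = 5/768
⇒ 3j(4 4 4; 0 0 0)² = 18/1001, sgn +1
Racah Σ t=4..4: t=4:+1/2304 = 1/2304
⇒ 3j(4 4 4; -2 4 -2)² = 5/143, sgn +1
4πI² = N·(3j₀)²·(3jₘ)² = 65610/143143
I = +1·√(0.458353/4π) = 0.19098314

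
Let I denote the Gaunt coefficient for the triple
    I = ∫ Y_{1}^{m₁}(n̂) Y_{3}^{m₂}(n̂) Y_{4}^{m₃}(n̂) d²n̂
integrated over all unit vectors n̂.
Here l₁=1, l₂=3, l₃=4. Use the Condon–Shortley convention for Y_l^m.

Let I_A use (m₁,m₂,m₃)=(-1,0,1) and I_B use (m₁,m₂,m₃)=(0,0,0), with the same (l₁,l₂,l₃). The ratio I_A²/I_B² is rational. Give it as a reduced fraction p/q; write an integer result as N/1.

5/8

l's match ⇒ only the (l;m) 3-j factors differ between A and B.
A: triangle coeff Δ(1,3,4) = 1/252; Σ_t [0,0]: t=0:+1/72 = 1/72; (3j)²=5/126 [(1 3 4; -1 0 1)], sign=-1
B: triangle coeff Δ(1,3,4) = 1/252; Σ_t [0,0]: t=0:+1/36 = 1/36; (3j)²=4/63 [(1 3 4; 0 0 0)], sign=+1
I_A²/I_B² = (5/126)/(4/63) = 5/8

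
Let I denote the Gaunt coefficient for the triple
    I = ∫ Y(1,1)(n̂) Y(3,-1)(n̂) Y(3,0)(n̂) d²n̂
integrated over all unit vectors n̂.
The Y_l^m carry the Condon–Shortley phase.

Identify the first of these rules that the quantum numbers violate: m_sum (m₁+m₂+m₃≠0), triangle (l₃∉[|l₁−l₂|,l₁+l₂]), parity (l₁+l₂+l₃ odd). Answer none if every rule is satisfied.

parity

Σmᵢ = 0  ✓
l₃∈[|l₁−l₂|,l₁+l₂]=[2,4], have l₃=3  ✓
Σlᵢ = 7 ⇒ odd  ✗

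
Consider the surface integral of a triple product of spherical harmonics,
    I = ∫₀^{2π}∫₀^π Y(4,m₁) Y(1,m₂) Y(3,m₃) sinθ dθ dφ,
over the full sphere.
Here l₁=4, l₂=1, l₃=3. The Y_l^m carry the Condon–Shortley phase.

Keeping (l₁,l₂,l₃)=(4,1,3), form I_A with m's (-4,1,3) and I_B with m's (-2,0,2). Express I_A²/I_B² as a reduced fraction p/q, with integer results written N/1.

7/3

l's match ⇒ only the (l;m) 3-j factors differ between A and B.
A: triangle coeff Δ(4,1,3) = 1/252; Σ_t [2,2]: t=2:+1/1440 = 1/1440; (3j)²=1/9 [(4 1 3; -4 1 3)], sign=+1
B: triangle coeff Δ(4,1,3) = 1/252; Σ_t [1,1]: t=1:−1/120 = -1/120; (3j)²=1/21 [(4 1 3; -2 0 2)], sign=+1
I_A²/I_B² = (1/9)/(1/21) = 7/3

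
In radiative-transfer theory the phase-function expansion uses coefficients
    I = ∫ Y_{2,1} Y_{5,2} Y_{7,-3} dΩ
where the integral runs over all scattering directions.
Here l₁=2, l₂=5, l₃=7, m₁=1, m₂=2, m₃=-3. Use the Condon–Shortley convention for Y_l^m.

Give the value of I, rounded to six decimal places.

-0.248277

Checks pass: Σm=0; 14 even; l₃=7∈[3,7].
(2·2+1)(2·5+1)(2·7+1) = 825
Δ: 0! 4! 10! / 15! → 1/15015
sum: t=0:+1/57600 = 1/57600
3j²(2 5 7; 0 0 0) = Δ·Π!·Σ² = 21/715  (sign -1)
sum: t=0:+1/181440 = 1/181440
3j²(2 5 7; 1 2 -3) = Δ·Π!·Σ² = 32/1001  (sign +1)
combine: 4πI² = 825·21/715·32/1001 = 1440/1859
take √, sign -1: I = -0.24827707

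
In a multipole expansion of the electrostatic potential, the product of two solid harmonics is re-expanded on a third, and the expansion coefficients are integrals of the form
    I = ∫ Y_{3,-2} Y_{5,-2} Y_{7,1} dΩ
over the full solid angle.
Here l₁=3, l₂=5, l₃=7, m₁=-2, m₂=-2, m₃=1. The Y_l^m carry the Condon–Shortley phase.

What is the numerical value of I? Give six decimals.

0.000000

-2 − 2 + 1 = -3 ≠ 0: azimuthal integral kills it; I = 0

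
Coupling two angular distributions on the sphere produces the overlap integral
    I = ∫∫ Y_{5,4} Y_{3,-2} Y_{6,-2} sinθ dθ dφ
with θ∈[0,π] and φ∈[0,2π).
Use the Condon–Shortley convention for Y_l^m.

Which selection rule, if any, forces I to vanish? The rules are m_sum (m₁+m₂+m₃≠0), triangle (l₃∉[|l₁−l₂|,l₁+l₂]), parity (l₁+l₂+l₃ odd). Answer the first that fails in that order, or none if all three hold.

m₁+m₂+m₃ = 4 − 2 − 2 = 0  ✓
triangle: |5−3|=2 ≤ l₃=6 ≤ 5+3=8  ✓
parity: l₁+l₂+l₃ = 14 is even  ✓

none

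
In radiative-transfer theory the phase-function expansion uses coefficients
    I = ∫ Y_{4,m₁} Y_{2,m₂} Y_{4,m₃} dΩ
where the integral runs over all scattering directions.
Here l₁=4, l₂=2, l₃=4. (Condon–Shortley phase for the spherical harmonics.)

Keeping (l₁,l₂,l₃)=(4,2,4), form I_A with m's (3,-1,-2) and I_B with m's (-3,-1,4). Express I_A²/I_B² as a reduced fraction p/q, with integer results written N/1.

25/28

Shared (l₁,l₂,l₃)=(4,2,4): N and (l;000)² cancel in I_A²/I_B².
A: Δ = 2!·6!·2!/11! = 1/13860; Racah Σ t=0..1: t=0:+1/240 t=1:−1/1440 = 1/288; ⇒ 3j(4 2 4; 3 -1 -2)² = 5/132, sgn +1
B: Δ = 2!·6!·2!/11! = 1/13860; Racah Σ t=1..1: t=1:−1/1440 = -1/1440; ⇒ 3j(4 2 4; -3 -1 4)² = 7/165, sgn -1
I_A²/I_B² = (5/132)/(7/165) = 25/28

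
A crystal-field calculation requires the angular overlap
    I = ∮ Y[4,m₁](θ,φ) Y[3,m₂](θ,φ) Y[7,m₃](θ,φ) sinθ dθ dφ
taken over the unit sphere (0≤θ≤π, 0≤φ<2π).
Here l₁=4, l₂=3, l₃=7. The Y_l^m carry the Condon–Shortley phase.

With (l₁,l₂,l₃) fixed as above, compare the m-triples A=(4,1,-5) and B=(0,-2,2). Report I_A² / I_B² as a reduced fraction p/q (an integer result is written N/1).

11/14

l's match ⇒ only the (l;m) 3-j factors differ between A and B.
A: triangle coeff Δ(4,3,7) = 1/45045; Σ_t [0,0]: t=0:+1/1935360 = 1/1935360; (3j)²=1/91 [(4 3 7; 4 1 -5)], sign=+1
B: triangle coeff Δ(4,3,7) = 1/45045; Σ_t [0,0]: t=0:+1/69120 = 1/69120; (3j)²=2/143 [(4 3 7; 0 -2 2)], sign=-1
I_A²/I_B² = (1/91)/(2/143) = 11/14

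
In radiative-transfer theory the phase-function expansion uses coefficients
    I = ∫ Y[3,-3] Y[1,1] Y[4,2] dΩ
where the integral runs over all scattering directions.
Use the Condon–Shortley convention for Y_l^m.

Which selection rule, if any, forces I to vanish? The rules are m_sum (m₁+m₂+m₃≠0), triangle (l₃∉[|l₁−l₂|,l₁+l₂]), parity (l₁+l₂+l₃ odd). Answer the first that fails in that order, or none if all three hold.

none

m₁+m₂+m₃ = -3 + 1 + 2 = 0  ✓
triangle: |3−1|=2 ≤ l₃=4 ≤ 3+1=4  ✓
parity: l₁+l₂+l₃ = 8 is even  ✓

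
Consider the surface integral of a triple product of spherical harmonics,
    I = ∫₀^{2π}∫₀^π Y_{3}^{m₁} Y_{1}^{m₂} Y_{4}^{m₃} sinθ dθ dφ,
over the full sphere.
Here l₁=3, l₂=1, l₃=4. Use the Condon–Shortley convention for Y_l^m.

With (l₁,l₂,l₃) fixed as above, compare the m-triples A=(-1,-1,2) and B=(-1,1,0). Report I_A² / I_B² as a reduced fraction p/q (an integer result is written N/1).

5/2

Shared (l₁,l₂,l₃)=(3,1,4): N and (l;000)² cancel in I_A²/I_B².
A: Δ = 0!·6!·2!/9! = 1/252; Racah Σ t=0..0: t=0:+1/96 = 1/96; ⇒ 3j(3 1 4; -1 -1 2)² = 5/84, sgn +1
B: Δ = 0!·6!·2!/9! = 1/252; Racah Σ t=0..0: t=0:+1/96 = 1/96; ⇒ 3j(3 1 4; -1 1 0)² = 1/42, sgn +1
I_A²/I_B² = (5/84)/(1/42) = 5/2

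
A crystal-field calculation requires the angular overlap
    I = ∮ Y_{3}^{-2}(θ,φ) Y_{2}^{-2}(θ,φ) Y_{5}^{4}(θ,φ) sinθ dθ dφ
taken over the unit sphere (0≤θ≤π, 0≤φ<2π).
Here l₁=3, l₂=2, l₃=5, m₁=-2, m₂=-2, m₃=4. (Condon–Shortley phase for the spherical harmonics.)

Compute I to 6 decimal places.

Rules hold: Σm=0, L=10 even, 1≤5≤5.
N = 7·5·11 = 385
Δ = 0!·6!·4!/11! = 1/2310
Racah Σ t=0..0: t=0:+1/144 = 1/144
⇒ 3j(3 2 5; 0 0 0)² = 10/231, sgn -1
Racah Σ t=0..0: t=0:+1/2880 = 1/2880
⇒ 3j(3 2 5; -2 -2 4)² = 3/55, sgn -1
4πI² = N·(3j₀)²·(3jₘ)² = 10/11
I = +1·√(0.909091/4π) = 0.26896683

0.268967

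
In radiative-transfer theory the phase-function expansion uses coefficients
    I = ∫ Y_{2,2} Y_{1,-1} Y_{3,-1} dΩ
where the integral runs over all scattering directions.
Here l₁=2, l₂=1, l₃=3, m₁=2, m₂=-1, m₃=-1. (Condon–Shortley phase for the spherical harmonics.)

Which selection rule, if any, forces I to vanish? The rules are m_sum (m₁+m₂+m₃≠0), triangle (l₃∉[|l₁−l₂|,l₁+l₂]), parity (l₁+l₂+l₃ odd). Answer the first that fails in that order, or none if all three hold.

azimuthal sum: 2 − 1 − 1 = 0  ✓
1 ≤ 3 ≤ 3 (triangle on l)  ✓
L = 2 + 1 + 3 = 6 (even)  ✓

none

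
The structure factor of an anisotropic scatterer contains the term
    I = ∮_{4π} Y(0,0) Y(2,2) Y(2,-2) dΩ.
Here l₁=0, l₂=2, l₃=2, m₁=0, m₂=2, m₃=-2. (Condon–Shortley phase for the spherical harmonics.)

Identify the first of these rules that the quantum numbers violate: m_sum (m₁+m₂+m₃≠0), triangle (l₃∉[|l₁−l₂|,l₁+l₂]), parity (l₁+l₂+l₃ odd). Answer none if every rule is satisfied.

m₁+m₂+m₃ = 0 + 2 − 2 = 0  ✓
triangle: |0−2|=2 ≤ l₃=2 ≤ 0+2=2  ✓
parity: l₁+l₂+l₃ = 4 is even  ✓

none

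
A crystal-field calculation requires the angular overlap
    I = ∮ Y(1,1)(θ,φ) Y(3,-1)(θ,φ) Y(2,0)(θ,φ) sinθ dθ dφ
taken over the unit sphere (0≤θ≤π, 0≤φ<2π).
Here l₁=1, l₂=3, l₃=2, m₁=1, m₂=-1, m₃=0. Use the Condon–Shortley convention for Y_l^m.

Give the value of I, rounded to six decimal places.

-0.202301

m-sum 0 ✓  L=6 even ✓  2≤2≤4 ✓
Π(2lᵢ+1) = 3×7×5 = 105
triangle coeff Δ(1,3,2) = 1/105
Σ_t [1,1]: t=1:−1/4 = -1/4
(3j)²=3/35 [(1 3 2; 0 0 0)], sign=-1
Σ_t [0,0]: t=0:+1/8 = 1/8
(3j)²=2/35 [(1 3 2; 1 -1 0)], sign=+1
⇒ 4πI² = 18/35
I = (-1)√(18/35/(4π)) = -0.20230066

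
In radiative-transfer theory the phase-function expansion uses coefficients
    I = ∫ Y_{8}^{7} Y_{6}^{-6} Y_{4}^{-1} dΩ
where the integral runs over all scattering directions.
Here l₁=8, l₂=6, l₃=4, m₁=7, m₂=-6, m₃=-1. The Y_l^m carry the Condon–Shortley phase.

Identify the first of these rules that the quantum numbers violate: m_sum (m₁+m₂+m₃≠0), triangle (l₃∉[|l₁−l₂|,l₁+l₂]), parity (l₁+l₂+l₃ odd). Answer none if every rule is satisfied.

azimuthal sum: 7 − 6 − 1 = 0  ✓
2 ≤ 4 ≤ 14 (triangle on l)  ✓
L = 8 + 6 + 4 = 18 (even)  ✓

none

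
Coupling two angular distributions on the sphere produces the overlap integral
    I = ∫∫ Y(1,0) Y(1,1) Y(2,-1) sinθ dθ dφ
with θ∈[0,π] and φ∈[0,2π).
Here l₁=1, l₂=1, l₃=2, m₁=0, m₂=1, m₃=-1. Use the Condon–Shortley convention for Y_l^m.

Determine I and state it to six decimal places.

m-sum 0 ✓  L=4 even ✓  0≤2≤2 ✓
Π(2lᵢ+1) = 3×3×5 = 45
triangle coeff Δ(1,1,2) = 1/30
Σ_t [0,0]: t=0:+1/1 = 1/1
(3j)²=2/15 [(1 1 2; 0 0 0)], sign=+1
Σ_t [0,0]: t=0:+1/2 = 1/2
(3j)²=1/10 [(1 1 2; 0 1 -1)], sign=-1
⇒ 4πI² = 3/5
I = (-1)√(3/5/(4π)) = -0.21850969

-0.218510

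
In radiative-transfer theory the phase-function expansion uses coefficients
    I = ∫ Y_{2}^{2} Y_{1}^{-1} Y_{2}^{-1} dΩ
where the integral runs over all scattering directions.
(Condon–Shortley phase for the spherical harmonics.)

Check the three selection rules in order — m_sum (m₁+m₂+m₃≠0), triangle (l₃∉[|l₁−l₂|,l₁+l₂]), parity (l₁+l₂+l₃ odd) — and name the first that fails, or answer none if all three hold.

azimuthal sum: 2 − 1 − 1 = 0  ✓
1 ≤ 2 ≤ 3 (triangle on l)  ✓
L = 2 + 1 + 2 = 5 (odd)  ✗

parity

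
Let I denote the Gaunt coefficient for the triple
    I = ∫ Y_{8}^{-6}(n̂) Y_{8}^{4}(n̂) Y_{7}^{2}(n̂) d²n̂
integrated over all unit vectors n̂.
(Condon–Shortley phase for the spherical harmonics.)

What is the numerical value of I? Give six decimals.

L=23 odd ⇒ parity kills the (l;000) factor ⇒ I = 0

0.000000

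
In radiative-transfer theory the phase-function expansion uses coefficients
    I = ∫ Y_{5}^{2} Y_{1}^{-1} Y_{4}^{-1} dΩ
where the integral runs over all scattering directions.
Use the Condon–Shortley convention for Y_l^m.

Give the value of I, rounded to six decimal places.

Checks pass: Σm=0; 10 even; l₃=4∈[4,6].
(2·5+1)(2·1+1)(2·4+1) = 297
Δ: 2! 8! 0! / 11! → 1/495
sum: t=1:−1/576 = -1/576
3j²(5 1 4; 0 0 0) = Δ·Π!·Σ² = 5/99  (sign -1)
sum: t=0:+1/1440 = 1/1440
3j²(5 1 4; 2 -1 -1) = Δ·Π!·Σ² = 7/165  (sign -1)
combine: 4πI² = 297·5/99·7/165 = 7/11
take √, sign +1: I = 0.22503380

0.225034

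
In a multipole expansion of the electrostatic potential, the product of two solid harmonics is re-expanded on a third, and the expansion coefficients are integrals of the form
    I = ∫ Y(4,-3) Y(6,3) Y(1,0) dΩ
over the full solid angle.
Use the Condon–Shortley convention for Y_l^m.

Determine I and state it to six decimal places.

triangle: need 2≤l₃≤10, have 1; I=0

0.000000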